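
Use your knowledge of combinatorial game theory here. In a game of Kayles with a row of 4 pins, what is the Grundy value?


Kayles: a move removes 1 or 2 adjacent pins from a contiguous row.
Removing pins from a row of k leaves two independent rows (a, b) with a + b = k - 1 (one pin) or a + b = k - 2 (two pins); an end removal gives a = 0.
By Sprague-Grundy, G(k) = mex{ G(a) XOR G(b) } over all these splits. G(0) = 0.
G(1): splits (0,0):0^0=0 -> mex({0}) = 1
G(2): splits (0,1):0^1=1 (0,0):0^0=0 -> mex({0, 1}) = 2
G(3): splits (0,2):0^2=2 (1,1):1^1=0 (0,1):0^1=1 -> mex({0, 1, 2}) = 3
G(4): splits (0,3):0^3=3 (1,2):1^2=3 (0,2):0^2=2 (1,1):1^1=0 -> mex({0, 2, 3}) = 1
Therefore G(4) = 1.

1


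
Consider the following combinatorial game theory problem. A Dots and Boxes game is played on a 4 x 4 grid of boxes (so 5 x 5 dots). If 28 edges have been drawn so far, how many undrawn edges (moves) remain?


Grid: 4 x 4 boxes, i.e. 5 rows and 5 columns of dots.
Horizontal edges: (rows + 1) * cols = 5 * 4 = 20
Vertical edges: rows * (cols + 1) = 4 * 5 = 20
Total edges: 20 + 20 = 40
Edges drawn: 28
Remaining: 40 - 28 = 12

12


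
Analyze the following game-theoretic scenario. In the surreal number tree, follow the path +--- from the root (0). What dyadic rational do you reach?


Sign expansion: +---
Rule: track bounds (lo, hi), initially (-inf, +inf). On '+', the current value becomes lo and we move to the simplest number in (value, hi): value + 1 if hi = +inf, otherwise the midpoint (value + hi)/2. On '-', the current value becomes hi and we move to value - 1 if lo = -inf, otherwise the midpoint (lo + value)/2.
Start at 0.
Step 1: sign = +, move right. Bounds: (0, +inf). Value = 1
Step 2: sign = -, move left. Bounds: (0, 1). Value = 1/2
Step 3: sign = -, move left. Bounds: (0, 1/2). Value = 1/4
Step 4: sign = -, move left. Bounds: (0, 1/4). Value = 1/8
The surreal number with sign expansion +--- is 1/8.

1/8


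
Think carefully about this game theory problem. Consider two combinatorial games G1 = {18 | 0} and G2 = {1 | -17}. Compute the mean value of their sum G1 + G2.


G1 = {18 | 0}, G2 = {1 | -17}
Each is a switch {a | b} with numbers a > b; its mean value is (a + b)/2, and mean value is additive over game sums: m(G1 + G2) = m(G1) + m(G2).
Mean of G1 = (18 + (0))/2 = 18/2 = 9
Mean of G2 = (1 + (-17))/2 = -16/2 = -8
Mean of G1 + G2 = 9 + -8 = 1

1


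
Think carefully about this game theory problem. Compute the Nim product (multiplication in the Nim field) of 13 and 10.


Nim multiplication is bilinear over XOR: (u XOR v) * w = (u*w) XOR (v*w).
So we split each operand into its bit components and XOR the pairwise Nim products.
13 = 1 + 4 + 8 (as XOR of powers of 2).
10 = 2 + 8 (as XOR of powers of 2).
Using the standard Nim-product table on single bits:
  2*2 = 3,   2*4 = 8,   2*8 = 12,
  4*4 = 6,   4*8 = 11,  8*8 = 13,
and  1*x = x (identity), k*l = l*k (commutative).
Pairwise Nim products:
  1 * 2 = 2
  1 * 8 = 8
  4 * 2 = 8
  4 * 8 = 11
  8 * 2 = 12
  8 * 8 = 13
XOR them: 2 XOR 8 XOR 8 XOR 11 XOR 12 XOR 13 = 8.
Result: 13 * 10 = 8 (in Nim).

8


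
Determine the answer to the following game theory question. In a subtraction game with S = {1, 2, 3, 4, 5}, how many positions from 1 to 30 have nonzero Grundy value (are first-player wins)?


Subtraction set S = {1, 2, 3, 4, 5}, so G(n) = n mod 6.
G(n) = 0 when n is a multiple of 6.
Multiples of 6 in [1, 30]: 5
N-positions (nonzero Grundy) = 30 - 5 = 25

25


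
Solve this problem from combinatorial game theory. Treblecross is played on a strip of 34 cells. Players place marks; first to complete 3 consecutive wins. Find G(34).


Treblecross: place X on empty cells; 3-in-a-row wins.
Playing within two cells of an existing X lets the opponent win at once, so sensible play treats the cells i-2..i+2 around each X as dead. The player left with no safe cell loses, so this is a normal-play take-away game on strips of safe cells.
Placing X at cell i (0-indexed) of a strip of k safe cells leaves independent strips of sizes max(0, i-2) and max(0, k-i-3). Hence G(k) = mex{ G(max(0,i-2)) XOR G(max(0,k-i-3)) : 0 <= i < k }, with G(0) = 0.
G(1): splits (0,0):0^0=0 -> mex({0}) = 1
G(2): splits (0,0):0^0=0 -> mex({0}) = 1
G(3): splits (0,0):0^0=0 -> mex({0}) = 1
G(4): splits (0,1):0^1=1 (0,0):0^0=0 -> mex({0, 1}) = 2
G(5): splits (0,2):0^1=1 (0,1):0^1=1 (0,0):0^0=0 -> mex({0, 1}) = 2
G(6) = mex({1}) = 0
G(7) = mex({0, 1, 2}) = 3
G(8) = mex({0, 1, 2}) = 3
G(9) = mex({0, 2}) = 1
G(10) = mex({0, 2, 3}) = 1
G(11) = mex({0, 3}) = 1
G(12) = mex({1, 3}) = 0
G(13) = mex({0, 1, 2, 3}) = 4
G(14) = mex({0, 1, 2}) = 3
G(15) = mex({0, 1, 2}) = 3
G(16) = mex({0, 1, 2, 4}) = 3
G(17) = mex({0, 1, 3, 4}) = 2
G(18) = mex({0, 1, 3, 4}) = 2
G(19) = mex({0, 1, 3, 5}) = 2
G(20) = mex({0, 1, 2, 3, 5}) = 4
G(21) = mex({0, 1, 2, 3, 5}) = 4
G(22) = mex({1, 2, 6}) = 0
G(23) = mex({0, 1, 2, 3, 4, 6}) = 5
G(24) = mex({0, 1, 2, 3, 4}) = 5
G(25) = mex({0, 1, 3, 4, 7}) = 2
G(26) = mex({0, 1, 3, 4, 5, 7}) = 2
G(27) = mex({0, 1, 3, 5}) = 2
G(28) = mex({0, 1, 2, 5}) = 3
G(29) = mex({0, 1, 2, 4, 5, 6}) = 3
G(30) = mex({1, 2, 4, 6}) = 0
G(31) = mex({0, 1, 2, 3, 4, 6}) = 5
G(32) = mex({1, 2, 3, 4, 7}) = 0
G(33) = mex({0, 3, 7}) = 1
G(34) = mex({0, 2, 3, 5, 7}) = 1
Therefore G(34) = 1.

1


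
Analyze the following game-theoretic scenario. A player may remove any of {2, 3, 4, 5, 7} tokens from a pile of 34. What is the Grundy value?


The subtraction set is S = {2, 3, 4, 5, 7}.
G(k) = mex{ G(k - s) : s in S, s <= k }. We compute iteratively: G(0) = 0.
G(1) = mex({}) = 0
G(2) = mex({0}) = 1
G(3) = mex({0}) = 1
G(4) = mex({0, 1}) = 2
G(5) = mex({0, 1}) = 2
G(6) = mex({0, 1, 2}) = 3
G(7) = mex({0, 1, 2}) = 3
G(8) = mex({0, 1, 2, 3}) = 4
G(9) = mex({1, 2, 3}) = 0
G(10) = mex({1, 2, 3, 4}) = 0
G(11) = mex({0, 2, 3, 4}) = 1
G(12) = mex({0, 2, 3, 4}) = 1
G(13) = mex({0, 1, 3, 4}) = 2
G(14) = mex({0, 1, 3}) = 2
G(15) = mex({0, 1, 2, 4}) = 3
Observe that G(9)..G(15) = 0, 0, 1, 1, 2, 2, 3 repeats G(0)..G(6) = 0, 0, 1, 1, 2, 2, 3.
For k >= max(S) = 7, G(k) is determined by the previous 7 values G(k-7)..G(k-1); a window of 7 consecutive values has recurred shifted by 9, so by induction G(k + 9) = G(k) for all k >= 0: the sequence is periodic from the start with period 9.
One period: G(0..8) = 0, 0, 1, 1, 2, 2, 3, 3, 4.
34 mod 9 = 7, so G(34) = G(7) = 3.

3


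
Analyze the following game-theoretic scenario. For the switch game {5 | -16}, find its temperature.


The game is {5 | -16}, a switch {a | b} with numbers a > b.
Cooling {a | b} by t gives {a - t | b + t}, which stops being hot when a - t = b + t, i.e. at t = (a - b)/2. So the temperature of a switch is (a - b)/2.
Temperature = (Left option - Right option) / 2
= (5 - (-16)) / 2
= 21 / 2
= 21/2

21/2


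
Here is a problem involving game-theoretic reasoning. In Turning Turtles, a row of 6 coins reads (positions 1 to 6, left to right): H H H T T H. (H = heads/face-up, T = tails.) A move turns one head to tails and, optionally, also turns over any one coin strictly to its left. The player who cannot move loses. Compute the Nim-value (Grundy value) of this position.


Coins: H H H T T H
Key fact: a single head at position k behaves exactly like a Nim heap of size k (turning it to T and optionally flipping a coin at j < k corresponds to moving the heap from k to j, or to 0), and heads combine as a disjunctive sum (two heads at the same place would cancel, matching j XOR j = 0). So the Nim-value is the XOR of the 1-indexed positions of the heads.
Face-up positions (1-indexed): [1, 2, 3, 6]
XOR 0 with 1: 0 XOR 1 = 1
XOR 1 with 2: 1 XOR 2 = 3
XOR 3 with 3: 3 XOR 3 = 0
XOR 0 with 6: 0 XOR 6 = 6
Nim-value = 6

6


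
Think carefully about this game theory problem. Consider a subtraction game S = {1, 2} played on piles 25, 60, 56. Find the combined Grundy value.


Subtraction set: {1, 2}
For this subtraction set, G(n) = n mod 3 (period = max + 1 = 3).
Pile 1 (size 25): G(25) = 25 mod 3 = 1
Pile 2 (size 60): G(60) = 60 mod 3 = 0
Pile 3 (size 56): G(56) = 56 mod 3 = 2
Total Grundy value = XOR of all: 1 XOR 0 XOR 2 = 3

3


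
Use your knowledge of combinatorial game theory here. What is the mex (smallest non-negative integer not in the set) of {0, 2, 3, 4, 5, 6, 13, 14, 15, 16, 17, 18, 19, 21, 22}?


Set = {0, 2, 3, 4, 5, 6, 13, 14, 15, 16, 17, 18, 19, 21, 22}
0 is in the set.
1 is NOT in the set. This is the mex.
mex = 1

1


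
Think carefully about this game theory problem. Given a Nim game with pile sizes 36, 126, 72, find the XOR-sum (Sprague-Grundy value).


We need the XOR (exclusive or) of all pile sizes.
After XOR-ing pile 1 (size 36): 0 XOR 36 = 36
After XOR-ing pile 2 (size 126): 36 XOR 126 = 90
After XOR-ing pile 3 (size 72): 90 XOR 72 = 18
The Nim-value of this position is 18.

18


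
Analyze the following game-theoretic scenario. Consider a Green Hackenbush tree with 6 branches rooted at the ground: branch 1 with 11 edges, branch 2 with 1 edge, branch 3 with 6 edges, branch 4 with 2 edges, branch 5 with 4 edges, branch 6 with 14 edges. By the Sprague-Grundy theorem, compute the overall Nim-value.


The tree has 6 branches from the ground vertex.
In Green Hackenbush, the Nim-value of a simple path of length k is k.
Branch 1: length 11, Nim-value = 11
Branch 2: length 1, Nim-value = 1
Branch 3: length 6, Nim-value = 6
Branch 4: length 2, Nim-value = 2
Branch 5: length 4, Nim-value = 4
Branch 6: length 14, Nim-value = 14
Total Nim-value = XOR of all branch values:
0 XOR 11 = 11
11 XOR 1 = 10
10 XOR 6 = 12
12 XOR 2 = 14
14 XOR 4 = 10
10 XOR 14 = 4
Nim-value of the tree = 4

4


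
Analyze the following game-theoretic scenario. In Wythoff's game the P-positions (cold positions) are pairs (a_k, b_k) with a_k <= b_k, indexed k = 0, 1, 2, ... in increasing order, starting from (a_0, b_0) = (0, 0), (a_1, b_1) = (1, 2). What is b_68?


By Wythoff's theorem, a_k = floor(k * phi) and b_k = floor(k * phi^2) = a_k + k, where phi = (1 + sqrt(5))/2 is the golden ratio.
phi = (1 + sqrt(5))/2 = 1.618034
phi^2 = phi + 1 = 2.618034
k = 68
k * phi^2 = 68 * 2.618034 = 178.026311
b_68 = floor(k * phi^2) = 178 (check: a_68 + k = 110 + 68 = 178)

178


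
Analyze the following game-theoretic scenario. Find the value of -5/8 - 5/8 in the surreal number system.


x = -5/8, y = 5/8
Converting to common denominator: 8
x = -5/8, y = 5/8
x - y = -5/8 - 5/8 = -5/4

-5/4


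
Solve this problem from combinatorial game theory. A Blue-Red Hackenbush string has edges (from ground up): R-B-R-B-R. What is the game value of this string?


Edges (from ground): R-B-R-B-R
By Berlekamp's sign-expansion rule, a Blue-Red Hackenbush stalk has the value of the surreal number whose sign sequence is the edge sequence with B -> + and R -> -.
Sign sequence: -+-+-
Trace the sign expansion in the surreal number tree, starting from 0:
Edge 1: R (sign -) -> bounds (-inf, 0), value = -1
Edge 2: B (sign +) -> bounds (-1, 0), value = -1/2
Edge 3: R (sign -) -> bounds (-1, -1/2), value = -3/4
Edge 4: B (sign +) -> bounds (-3/4, -1/2), value = -5/8
Edge 5: R (sign -) -> bounds (-3/4, -5/8), value = -11/16
Game value = -11/16

-11/16


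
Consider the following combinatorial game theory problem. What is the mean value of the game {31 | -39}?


Game = {31 | -39}, a switch {a | b} with numbers a > b.
Its thermograph has left wall a - t and right wall b + t, which meet at t = (a - b)/2, where both equal (a + b)/2. So the mast (mean value) is at (a + b)/2.
Mean = (31 + (-39))/2 = -8/2 = -4

-4


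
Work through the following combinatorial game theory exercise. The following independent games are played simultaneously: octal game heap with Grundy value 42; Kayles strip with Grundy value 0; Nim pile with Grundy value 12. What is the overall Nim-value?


By the Sprague-Grundy theorem, the Grundy value of a sum of games is the XOR of individual Grundy values.
octal game heap: Grundy value = 42. Running XOR: 0 XOR 42 = 42
Kayles strip: Grundy value = 0. Running XOR: 42 XOR 0 = 42
Nim pile: Grundy value = 12. Running XOR: 42 XOR 12 = 38
The combined Grundy value is 38.

38


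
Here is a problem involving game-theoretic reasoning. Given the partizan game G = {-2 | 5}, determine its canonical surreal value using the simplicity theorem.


Left options: {-2}, max = -2
Right options: {5}, min = 5
All options are numbers and max(Left) < min(Right), so by the simplicity theorem the value is the simplest (earliest-born) number strictly between -2 and 5.
Integers -1 through 4 all lie strictly between -2 and 5.
Among integers, the simplest (lowest birthday = smallest |n|; 0 is born on day 0, +-n on day n) is 0.
No non-integer in the interval can be simpler: if x is a non-integer in the interval, then floor(x) or ceil(x) also lies in the interval (the interval contains an integer), and both are proper prefixes of x's sign expansion, i.e. born earlier. So the game value is 0.
Game value = 0

0


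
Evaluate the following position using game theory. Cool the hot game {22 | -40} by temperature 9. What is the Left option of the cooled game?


Original game: {22 | -40} (a switch {a | b} with a > b).
Cooling by t (for t below the temperature (a - b)/2 = 31) taxes each move by t: {a | b} cooled by t is {a - t | b + t}.
Cooling amount: t = 9
Cooled Left option: 22 - 9 = 13
Cooled Right option: -40 + 9 = -31
Cooled game: {13 | -31}
Left option = 13

13


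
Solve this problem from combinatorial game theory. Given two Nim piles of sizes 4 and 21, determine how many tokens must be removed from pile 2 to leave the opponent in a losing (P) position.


Piles: 4 and 21
Current XOR: 4 XOR 21 = 17 (non-zero, so this is an N-position).
To make the XOR zero, we need to find a move that balances the piles.
For pile 2 (size 21): target = 21 XOR 17 = 4
We reduce pile 2 from 21 to 4.
Tokens removed: 21 - 4 = 17
Verification: 4 XOR 4 = 0

17


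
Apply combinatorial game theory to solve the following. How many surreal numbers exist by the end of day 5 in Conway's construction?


Day 0: {|} = 0 is born. Count = 1.
Day n: the number of surreal numbers born by day n is 2^(n+1) - 1.
By day 0: 2^1 - 1 = 1
By day 1: 2^2 - 1 = 3
By day 2: 2^3 - 1 = 7
By day 3: 2^4 - 1 = 15
By day 4: 2^5 - 1 = 31
By day 5: 2^6 - 1 = 63
By day 5: 63 surreal numbers.

63


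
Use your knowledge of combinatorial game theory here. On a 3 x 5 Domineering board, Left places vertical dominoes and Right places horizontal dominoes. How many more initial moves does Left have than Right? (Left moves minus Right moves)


Board is 3 x 5 (rows x cols).
Left (vertical) placements: (rows-1) * cols = 2 * 5 = 10
Right (horizontal) placements: rows * (cols-1) = 3 * 4 = 12
Advantage = Left - Right = 10 - 12 = -2

-2


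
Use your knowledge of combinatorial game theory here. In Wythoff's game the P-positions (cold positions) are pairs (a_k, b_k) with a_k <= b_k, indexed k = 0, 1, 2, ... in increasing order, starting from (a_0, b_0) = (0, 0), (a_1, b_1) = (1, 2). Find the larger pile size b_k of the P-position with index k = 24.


By Wythoff's theorem, a_k = floor(k * phi) and b_k = floor(k * phi^2) = a_k + k, where phi = (1 + sqrt(5))/2 is the golden ratio.
phi = (1 + sqrt(5))/2 = 1.618034
phi^2 = phi + 1 = 2.618034
k = 24
k * phi^2 = 24 * 2.618034 = 62.832816
b_24 = floor(k * phi^2) = 62 (check: a_24 + k = 38 + 24 = 62)

62


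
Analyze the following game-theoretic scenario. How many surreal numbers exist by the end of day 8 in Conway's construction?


Day 0: {|} = 0 is born. Count = 1.
Day n: the number of surreal numbers born by day n is 2^(n+1) - 1.
By day 0: 2^1 - 1 = 1
By day 1: 2^2 - 1 = 3
By day 2: 2^3 - 1 = 7
By day 3: 2^4 - 1 = 15
By day 4: 2^5 - 1 = 31
By day 5: 2^6 - 1 = 63
By day 6: 2^7 - 1 = 127
By day 7: 2^8 - 1 = 255
By day 8: 2^9 - 1 = 511
By day 8: 511 surreal numbers.

511


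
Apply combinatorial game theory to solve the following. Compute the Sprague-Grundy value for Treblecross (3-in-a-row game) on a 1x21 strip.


Treblecross: place X on empty cells; 3-in-a-row wins.
Playing within two cells of an existing X lets the opponent win at once, so sensible play treats the cells i-2..i+2 around each X as dead. The player left with no safe cell loses, so this is a normal-play take-away game on strips of safe cells.
Placing X at cell i (0-indexed) of a strip of k safe cells leaves independent strips of sizes max(0, i-2) and max(0, k-i-3). Hence G(k) = mex{ G(max(0,i-2)) XOR G(max(0,k-i-3)) : 0 <= i < k }, with G(0) = 0.
G(1): splits (0,0):0^0=0 -> mex({0}) = 1
G(2): splits (0,0):0^0=0 -> mex({0}) = 1
G(3): splits (0,0):0^0=0 -> mex({0}) = 1
G(4): splits (0,1):0^1=1 (0,0):0^0=0 -> mex({0, 1}) = 2
G(5): splits (0,2):0^1=1 (0,1):0^1=1 (0,0):0^0=0 -> mex({0, 1}) = 2
G(6) = mex({1}) = 0
G(7) = mex({0, 1, 2}) = 3
G(8) = mex({0, 1, 2}) = 3
G(9) = mex({0, 2}) = 1
G(10) = mex({0, 2, 3}) = 1
G(11) = mex({0, 3}) = 1
G(12) = mex({1, 3}) = 0
G(13) = mex({0, 1, 2, 3}) = 4
G(14) = mex({0, 1, 2}) = 3
G(15) = mex({0, 1, 2}) = 3
G(16) = mex({0, 1, 2, 4}) = 3
G(17) = mex({0, 1, 3, 4}) = 2
G(18) = mex({0, 1, 3, 4}) = 2
G(19) = mex({0, 1, 3, 5}) = 2
G(20) = mex({0, 1, 2, 3, 5}) = 4
G(21) = mex({0, 1, 2, 3, 5}) = 4
Therefore G(21) = 4.

4


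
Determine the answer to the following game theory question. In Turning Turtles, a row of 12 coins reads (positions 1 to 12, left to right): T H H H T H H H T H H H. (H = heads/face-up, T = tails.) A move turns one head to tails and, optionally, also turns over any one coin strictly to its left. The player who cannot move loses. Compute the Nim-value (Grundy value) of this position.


Coins: T H H H T H H H T H H H
Key fact: a single head at position k behaves exactly like a Nim heap of size k (turning it to T and optionally flipping a coin at j < k corresponds to moving the heap from k to j, or to 0), and heads combine as a disjunctive sum (two heads at the same place would cancel, matching j XOR j = 0). So the Nim-value is the XOR of the 1-indexed positions of the heads.
Face-up positions (1-indexed): [2, 3, 4, 6, 7, 8, 10, 11, 12]
XOR 0 with 2: 0 XOR 2 = 2
XOR 2 with 3: 2 XOR 3 = 1
XOR 1 with 4: 1 XOR 4 = 5
XOR 5 with 6: 5 XOR 6 = 3
XOR 3 with 7: 3 XOR 7 = 4
XOR 4 with 8: 4 XOR 8 = 12
XOR 12 with 10: 12 XOR 10 = 6
XOR 6 with 11: 6 XOR 11 = 13
XOR 13 with 12: 13 XOR 12 = 1
Nim-value = 1

1


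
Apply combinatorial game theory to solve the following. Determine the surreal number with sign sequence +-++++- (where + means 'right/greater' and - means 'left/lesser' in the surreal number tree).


Sign expansion: +-++++-
Rule: track bounds (lo, hi), initially (-inf, +inf). On '+', the current value becomes lo and we move to the simplest number in (value, hi): value + 1 if hi = +inf, otherwise the midpoint (value + hi)/2. On '-', the current value becomes hi and we move to value - 1 if lo = -inf, otherwise the midpoint (lo + value)/2.
Start at 0.
Step 1: sign = +, move right. Bounds: (0, +inf). Value = 1
Step 2: sign = -, move left. Bounds: (0, 1). Value = 1/2
Step 3: sign = +, move right. Bounds: (1/2, 1). Value = 3/4
Step 4: sign = +, move right. Bounds: (3/4, 1). Value = 7/8
Step 5: sign = +, move right. Bounds: (7/8, 1). Value = 15/16
Step 6: sign = +, move right. Bounds: (15/16, 1). Value = 31/32
Step 7: sign = -, move left. Bounds: (15/16, 31/32). Value = 61/64
The surreal number with sign expansion +-++++- is 61/64.

61/64


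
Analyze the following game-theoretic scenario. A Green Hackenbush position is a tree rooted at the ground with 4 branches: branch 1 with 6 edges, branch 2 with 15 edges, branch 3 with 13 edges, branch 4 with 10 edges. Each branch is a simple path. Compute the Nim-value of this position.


The tree has 4 branches from the ground vertex.
In Green Hackenbush, the Nim-value of a simple path of length k is k.
Branch 1: length 6, Nim-value = 6
Branch 2: length 15, Nim-value = 15
Branch 3: length 13, Nim-value = 13
Branch 4: length 10, Nim-value = 10
Total Nim-value = XOR of all branch values:
0 XOR 6 = 6
6 XOR 15 = 9
9 XOR 13 = 4
4 XOR 10 = 14
Nim-value of the tree = 14

14


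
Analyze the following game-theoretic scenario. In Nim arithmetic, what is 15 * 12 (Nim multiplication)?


Nim multiplication is bilinear over XOR: (u XOR v) * w = (u*w) XOR (v*w).
So we split each operand into its bit components and XOR the pairwise Nim products.
15 = 1 + 2 + 4 + 8 (as XOR of powers of 2).
12 = 4 + 8 (as XOR of powers of 2).
Using the standard Nim-product table on single bits:
  2*2 = 3,   2*4 = 8,   2*8 = 12,
  4*4 = 6,   4*8 = 11,  8*8 = 13,
and  1*x = x (identity), k*l = l*k (commutative).
Pairwise Nim products:
  1 * 4 = 4
  1 * 8 = 8
  2 * 4 = 8
  2 * 8 = 12
  4 * 4 = 6
  4 * 8 = 11
  8 * 4 = 11
  8 * 8 = 13
XOR them: 4 XOR 8 XOR 8 XOR 12 XOR 6 XOR 11 XOR 11 XOR 13 = 3.
Result: 15 * 12 = 3 (in Nim).

3


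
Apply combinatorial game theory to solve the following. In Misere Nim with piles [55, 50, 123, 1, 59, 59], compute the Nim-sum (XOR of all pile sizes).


We need the XOR (exclusive or) of all pile sizes.
After XOR-ing pile 1 (size 55): 0 XOR 55 = 55
After XOR-ing pile 2 (size 50): 55 XOR 50 = 5
After XOR-ing pile 3 (size 123): 5 XOR 123 = 126
After XOR-ing pile 4 (size 1): 126 XOR 1 = 127
After XOR-ing pile 5 (size 59): 127 XOR 59 = 68
After XOR-ing pile 6 (size 59): 68 XOR 59 = 127
The Nim-value of this position is 127.

127


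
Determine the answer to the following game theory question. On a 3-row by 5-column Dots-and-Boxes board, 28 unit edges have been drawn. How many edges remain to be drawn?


Grid: 3 x 5 boxes, i.e. 4 rows and 6 columns of dots.
Horizontal edges: (rows + 1) * cols = 4 * 5 = 20
Vertical edges: rows * (cols + 1) = 3 * 6 = 18
Total edges: 20 + 18 = 38
Edges drawn: 28
Remaining: 38 - 28 = 10

10


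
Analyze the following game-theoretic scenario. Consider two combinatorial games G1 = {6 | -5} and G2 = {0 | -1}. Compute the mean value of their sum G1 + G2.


G1 = {6 | -5}, G2 = {0 | -1}
Each is a switch {a | b} with numbers a > b; its mean value is (a + b)/2, and mean value is additive over game sums: m(G1 + G2) = m(G1) + m(G2).
Mean of G1 = (6 + (-5))/2 = 1/2 = 1/2
Mean of G2 = (0 + (-1))/2 = -1/2 = -1/2
Mean of G1 + G2 = 1/2 + -1/2 = 0

0


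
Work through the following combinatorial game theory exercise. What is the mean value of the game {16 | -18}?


Game = {16 | -18}, a switch {a | b} with numbers a > b.
Its thermograph has left wall a - t and right wall b + t, which meet at t = (a - b)/2, where both equal (a + b)/2. So the mast (mean value) is at (a + b)/2.
Mean = (16 + (-18))/2 = -2/2 = -1

-1


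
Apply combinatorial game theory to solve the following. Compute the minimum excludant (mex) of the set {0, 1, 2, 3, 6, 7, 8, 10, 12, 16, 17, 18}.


Set = {0, 1, 2, 3, 6, 7, 8, 10, 12, 16, 17, 18}
0 is in the set.
1 is in the set.
2 is in the set.
3 is in the set.
4 is NOT in the set. This is the mex.
mex = 4

4


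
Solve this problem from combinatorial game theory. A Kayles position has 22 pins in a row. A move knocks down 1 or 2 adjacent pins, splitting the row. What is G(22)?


Kayles: a move removes 1 or 2 adjacent pins from a contiguous row.
Removing pins from a row of k leaves two independent rows (a, b) with a + b = k - 1 (one pin) or a + b = k - 2 (two pins); an end removal gives a = 0.
By Sprague-Grundy, G(k) = mex{ G(a) XOR G(b) } over all these splits. G(0) = 0.
G(1): splits (0,0):0^0=0 -> mex({0}) = 1
G(2): splits (0,1):0^1=1 (0,0):0^0=0 -> mex({0, 1}) = 2
G(3): splits (0,2):0^2=2 (1,1):1^1=0 (0,1):0^1=1 -> mex({0, 1, 2}) = 3
G(4): splits (0,3):0^3=3 (1,2):1^2=3 (0,2):0^2=2 (1,1):1^1=0 -> mex({0, 2, 3}) = 1
G(5): splits (0,4):0^1=1 (1,3):1^3=2 (2,2):2^2=0 (0,3):0^3=3 (1,2):1^2=3 -> mex({0, 1, 2, 3}) = 4
G(6) = mex({0, 1, 2, 4}) = 3
G(7) = mex({0, 1, 3, 4, 5}) = 2
G(8) = mex({0, 2, 3, 5, 6}) = 1
G(9) = mex({0, 1, 2, 3, 6, 7}) = 4
G(10) = mex({0, 1, 3, 4, 5, 7}) = 2
G(11) = mex({0, 1, 2, 3, 4, 5}) = 6
G(12) = mex({0, 1, 2, 3, 5, 6, 7}) = 4
G(13) = mex({0, 2, 3, 4, 6, 7}) = 1
G(14) = mex({0, 1, 4, 5, 6, 7}) = 2
G(15) = mex({0, 1, 2, 3, 4, 5, 6}) = 7
G(16) = mex({0, 2, 3, 5, 6, 7}) = 1
G(17) = mex({0, 1, 2, 3, 5, 6, 7}) = 4
G(18) = mex({0, 1, 2, 4, 5, 6}) = 3
G(19) = mex({0, 1, 3, 4, 5, 7}) = 2
G(20) = mex({0, 2, 3, 4, 5, 6, 7}) = 1
G(21) = mex({0, 1, 2, 3, 5, 6, 7}) = 4
G(22) = mex({0, 1, 2, 3, 4, 5, 7}) = 6
Therefore G(22) = 6.

6


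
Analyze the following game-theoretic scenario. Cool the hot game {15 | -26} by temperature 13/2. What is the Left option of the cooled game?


Original game: {15 | -26} (a switch {a | b} with a > b).
Cooling by t (for t below the temperature (a - b)/2 = 41/2) taxes each move by t: {a | b} cooled by t is {a - t | b + t}.
Cooling amount: t = 13/2
Cooled Left option: 15 - 13/2 = 17/2
Cooled Right option: -26 + 13/2 = -39/2
Cooled game: {17/2 | -39/2}
Left option = 17/2

17/2


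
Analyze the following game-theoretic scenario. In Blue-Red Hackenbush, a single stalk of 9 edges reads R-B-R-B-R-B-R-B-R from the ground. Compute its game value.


Edges (from ground): R-B-R-B-R-B-R-B-R
By Berlekamp's sign-expansion rule, a Blue-Red Hackenbush stalk has the value of the surreal number whose sign sequence is the edge sequence with B -> + and R -> -.
Sign sequence: -+-+-+-+-
Trace the sign expansion in the surreal number tree, starting from 0:
Edge 1: R (sign -) -> bounds (-inf, 0), value = -1
Edge 2: B (sign +) -> bounds (-1, 0), value = -1/2
Edge 3: R (sign -) -> bounds (-1, -1/2), value = -3/4
Edge 4: B (sign +) -> bounds (-3/4, -1/2), value = -5/8
Edge 5: R (sign -) -> bounds (-3/4, -5/8), value = -11/16
Edge 6: B (sign +) -> bounds (-11/16, -5/8), value = -21/32
Edge 7: R (sign -) -> bounds (-11/16, -21/32), value = -43/64
Edge 8: B (sign +) -> bounds (-43/64, -21/32), value = -85/128
Edge 9: R (sign -) -> bounds (-43/64, -85/128), value = -171/256
Game value = -171/256

-171/256


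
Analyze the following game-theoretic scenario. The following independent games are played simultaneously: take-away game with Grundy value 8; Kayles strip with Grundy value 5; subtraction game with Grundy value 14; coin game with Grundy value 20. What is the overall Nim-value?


By the Sprague-Grundy theorem, the Grundy value of a sum of games is the XOR of individual Grundy values.
take-away game: Grundy value = 8. Running XOR: 0 XOR 8 = 8
Kayles strip: Grundy value = 5. Running XOR: 8 XOR 5 = 13
subtraction game: Grundy value = 14. Running XOR: 13 XOR 14 = 3
coin game: Grundy value = 20. Running XOR: 3 XOR 20 = 23
The combined Grundy value is 23.

23


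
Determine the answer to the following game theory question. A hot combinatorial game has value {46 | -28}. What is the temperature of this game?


The game is {46 | -28}, a switch {a | b} with numbers a > b.
Cooling {a | b} by t gives {a - t | b + t}, which stops being hot when a - t = b + t, i.e. at t = (a - b)/2. So the temperature of a switch is (a - b)/2.
Temperature = (Left option - Right option) / 2
= (46 - (-28)) / 2
= 74 / 2
= 37

37


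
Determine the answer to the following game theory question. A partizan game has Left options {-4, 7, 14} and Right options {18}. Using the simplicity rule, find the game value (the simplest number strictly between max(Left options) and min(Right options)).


Left options: {-4, 7, 14}, max = 14
Right options: {18}, min = 18
All options are numbers and max(Left) < min(Right), so by the simplicity theorem the value is the simplest (earliest-born) number strictly between 14 and 18.
Integers 15 through 17 all lie strictly between 14 and 18.
Among integers, the simplest (lowest birthday = smallest |n|; 0 is born on day 0, +-n on day n) is 15.
No non-integer in the interval can be simpler: if x is a non-integer in the interval, then floor(x) or ceil(x) also lies in the interval (the interval contains an integer), and both are proper prefixes of x's sign expansion, i.e. born earlier. So the game value is 15.
Game value = 15

15


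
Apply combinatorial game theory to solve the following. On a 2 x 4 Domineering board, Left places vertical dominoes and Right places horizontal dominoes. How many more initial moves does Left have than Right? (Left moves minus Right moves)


Board is 2 x 4 (rows x cols).
Left (vertical) placements: (rows-1) * cols = 1 * 4 = 4
Right (horizontal) placements: rows * (cols-1) = 2 * 3 = 6
Advantage = Left - Right = 4 - 6 = -2

-2


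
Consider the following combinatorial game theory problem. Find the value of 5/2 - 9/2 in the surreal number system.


x = 5/2, y = 9/2
Converting to common denominator: 2
x = 5/2, y = 9/2
x - y = 5/2 - 9/2 = -2

-2


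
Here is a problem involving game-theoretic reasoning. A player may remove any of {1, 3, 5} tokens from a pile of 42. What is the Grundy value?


The subtraction set is S = {1, 3, 5}.
G(k) = mex{ G(k - s) : s in S, s <= k }. We compute iteratively: G(0) = 0.
G(1) = mex({0}) = 1
G(2) = mex({1}) = 0
G(3) = mex({0}) = 1
G(4) = mex({1}) = 0
G(5) = mex({0}) = 1
G(6) = mex({1}) = 0
Observe that G(2)..G(6) = 0, 1, 0, 1, 0 repeats G(0)..G(4) = 0, 1, 0, 1, 0.
For k >= max(S) = 5, G(k) is determined by the previous 5 values G(k-5)..G(k-1); a window of 5 consecutive values has recurred shifted by 2, so by induction G(k + 2) = G(k) for all k >= 0: the sequence is periodic from the start with period 2.
One period: G(0..1) = 0, 1.
42 mod 2 = 0, so G(42) = G(0) = 0.

0


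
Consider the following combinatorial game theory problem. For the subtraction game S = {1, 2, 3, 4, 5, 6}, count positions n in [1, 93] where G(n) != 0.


Subtraction set S = {1, 2, 3, 4, 5, 6}, so G(n) = n mod 7.
G(n) = 0 when n is a multiple of 7.
Multiples of 7 in [1, 93]: 13
N-positions (nonzero Grundy) = 93 - 13 = 80

80


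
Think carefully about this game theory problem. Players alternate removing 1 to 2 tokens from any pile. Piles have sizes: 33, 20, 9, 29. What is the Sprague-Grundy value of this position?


Subtraction set: {1, 2}
For this subtraction set, G(n) = n mod 3 (period = max + 1 = 3).
Pile 1 (size 33): G(33) = 33 mod 3 = 0
Pile 2 (size 20): G(20) = 20 mod 3 = 2
Pile 3 (size 9): G(9) = 9 mod 3 = 0
Pile 4 (size 29): G(29) = 29 mod 3 = 2
Total Grundy value = XOR of all: 0 XOR 2 XOR 0 XOR 2 = 0

0


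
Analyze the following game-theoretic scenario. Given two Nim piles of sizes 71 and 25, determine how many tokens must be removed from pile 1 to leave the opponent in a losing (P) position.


Piles: 71 and 25
Current XOR: 71 XOR 25 = 94 (non-zero, so this is an N-position).
To make the XOR zero, we need to find a move that balances the piles.
For pile 1 (size 71): target = 71 XOR 94 = 25
We reduce pile 1 from 71 to 25.
Tokens removed: 71 - 25 = 46
Verification: 25 XOR 25 = 0

46


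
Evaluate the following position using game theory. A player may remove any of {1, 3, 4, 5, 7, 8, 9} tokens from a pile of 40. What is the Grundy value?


The subtraction set is S = {1, 3, 4, 5, 7, 8, 9}.
G(k) = mex{ G(k - s) : s in S, s <= k }. We compute iteratively: G(0) = 0.
G(1) = mex({0}) = 1
G(2) = mex({1}) = 0
G(3) = mex({0}) = 1
G(4) = mex({0, 1}) = 2
G(5) = mex({0, 1, 2}) = 3
G(6) = mex({0, 1, 3}) = 2
G(7) = mex({0, 1, 2}) = 3
G(8) = mex({0, 1, 2, 3}) = 4
G(9) = mex({0, 1, 2, 3, 4}) = 5
G(10) = mex({0, 1, 2, 3, 5}) = 4
G(11) = mex({0, 1, 2, 3, 4}) = 5
G(12) = mex({1, 2, 3, 4, 5}) = 0
G(13) = mex({0, 2, 3, 4, 5}) = 1
G(14) = mex({1, 2, 3, 4, 5}) = 0
G(15) = mex({0, 2, 3, 4, 5}) = 1
G(16) = mex({0, 1, 3, 4, 5}) = 2
G(17) = mex({0, 1, 2, 4, 5}) = 3
G(18) = mex({0, 1, 3, 4, 5}) = 2
G(19) = mex({0, 1, 2, 4, 5}) = 3
G(20) = mex({0, 1, 2, 3, 5}) = 4
Observe that G(12)..G(20) = 0, 1, 0, 1, 2, 3, 2, 3, 4 repeats G(0)..G(8) = 0, 1, 0, 1, 2, 3, 2, 3, 4.
For k >= max(S) = 9, G(k) is determined by the previous 9 values G(k-9)..G(k-1); a window of 9 consecutive values has recurred shifted by 12, so by induction G(k + 12) = G(k) for all k >= 0: the sequence is periodic from the start with period 12.
One period: G(0..11) = 0, 1, 0, 1, 2, 3, 2, 3, 4, 5, 4, 5.
40 mod 12 = 4, so G(40) = G(4) = 2.

2


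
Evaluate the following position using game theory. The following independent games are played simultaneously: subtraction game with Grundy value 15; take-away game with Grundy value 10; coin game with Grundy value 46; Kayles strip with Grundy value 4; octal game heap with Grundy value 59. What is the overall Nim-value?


By the Sprague-Grundy theorem, the Grundy value of a sum of games is the XOR of individual Grundy values.
subtraction game: Grundy value = 15. Running XOR: 0 XOR 15 = 15
take-away game: Grundy value = 10. Running XOR: 15 XOR 10 = 5
coin game: Grundy value = 46. Running XOR: 5 XOR 46 = 43
Kayles strip: Grundy value = 4. Running XOR: 43 XOR 4 = 47
octal game heap: Grundy value = 59. Running XOR: 47 XOR 59 = 20
The combined Grundy value is 20.

20


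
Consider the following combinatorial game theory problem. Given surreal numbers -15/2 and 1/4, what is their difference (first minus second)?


x = -15/2, y = 1/4
Converting to common denominator: 4
x = -30/4, y = 1/4
x - y = -15/2 - 1/4 = -31/4

-31/4


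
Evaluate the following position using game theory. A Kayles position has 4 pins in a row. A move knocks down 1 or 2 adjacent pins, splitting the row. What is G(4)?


Kayles: a move removes 1 or 2 adjacent pins from a contiguous row.
Removing pins from a row of k leaves two independent rows (a, b) with a + b = k - 1 (one pin) or a + b = k - 2 (two pins); an end removal gives a = 0.
By Sprague-Grundy, G(k) = mex{ G(a) XOR G(b) } over all these splits. G(0) = 0.
G(1): splits (0,0):0^0=0 -> mex({0}) = 1
G(2): splits (0,1):0^1=1 (0,0):0^0=0 -> mex({0, 1}) = 2
G(3): splits (0,2):0^2=2 (1,1):1^1=0 (0,1):0^1=1 -> mex({0, 1, 2}) = 3
G(4): splits (0,3):0^3=3 (1,2):1^2=3 (0,2):0^2=2 (1,1):1^1=0 -> mex({0, 2, 3}) = 1
Therefore G(4) = 1.

1


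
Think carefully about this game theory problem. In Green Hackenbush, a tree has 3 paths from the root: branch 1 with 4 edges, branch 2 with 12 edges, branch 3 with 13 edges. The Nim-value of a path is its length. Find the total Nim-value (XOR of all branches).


The tree has 3 branches from the ground vertex.
In Green Hackenbush, the Nim-value of a simple path of length k is k.
Branch 1: length 4, Nim-value = 4
Branch 2: length 12, Nim-value = 12
Branch 3: length 13, Nim-value = 13
Total Nim-value = XOR of all branch values:
0 XOR 4 = 4
4 XOR 12 = 8
8 XOR 13 = 5
Nim-value of the tree = 5

5


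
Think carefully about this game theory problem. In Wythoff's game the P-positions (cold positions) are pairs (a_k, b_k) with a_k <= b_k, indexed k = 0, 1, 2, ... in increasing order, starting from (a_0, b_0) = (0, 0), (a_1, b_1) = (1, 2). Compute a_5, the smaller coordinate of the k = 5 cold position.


By Wythoff's theorem, a_k = floor(k * phi) and b_k = floor(k * phi^2) = a_k + k, where phi = (1 + sqrt(5))/2 is the golden ratio.
phi = (1 + sqrt(5))/2 = 1.618034
k = 5
k * phi = 5 * 1.618034 = 8.090170
a_5 = floor(k * phi) = 8

8


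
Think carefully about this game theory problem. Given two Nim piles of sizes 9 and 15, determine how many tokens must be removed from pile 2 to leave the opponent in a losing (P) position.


Piles: 9 and 15
Current XOR: 9 XOR 15 = 6 (non-zero, so this is an N-position).
To make the XOR zero, we need to find a move that balances the piles.
For pile 2 (size 15): target = 15 XOR 6 = 9
We reduce pile 2 from 15 to 9.
Tokens removed: 15 - 9 = 6
Verification: 9 XOR 9 = 0

6


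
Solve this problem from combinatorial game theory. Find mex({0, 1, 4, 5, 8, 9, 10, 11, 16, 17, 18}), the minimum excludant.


Set = {0, 1, 4, 5, 8, 9, 10, 11, 16, 17, 18}
0 is in the set.
1 is in the set.
2 is NOT in the set. This is the mex.
mex = 2

2


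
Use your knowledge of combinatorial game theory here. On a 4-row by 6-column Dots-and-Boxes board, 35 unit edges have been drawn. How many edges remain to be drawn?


Grid: 4 x 6 boxes, i.e. 5 rows and 7 columns of dots.
Horizontal edges: (rows + 1) * cols = 5 * 6 = 30
Vertical edges: rows * (cols + 1) = 4 * 7 = 28
Total edges: 30 + 28 = 58
Edges drawn: 35
Remaining: 58 - 35 = 23

23


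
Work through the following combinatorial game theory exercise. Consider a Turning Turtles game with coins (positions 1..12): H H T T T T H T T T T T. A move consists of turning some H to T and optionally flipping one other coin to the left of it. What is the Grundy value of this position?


Coins: H H T T T T H T T T T T
Key fact: a single head at position k behaves exactly like a Nim heap of size k (turning it to T and optionally flipping a coin at j < k corresponds to moving the heap from k to j, or to 0), and heads combine as a disjunctive sum (two heads at the same place would cancel, matching j XOR j = 0). So the Nim-value is the XOR of the 1-indexed positions of the heads.
Face-up positions (1-indexed): [1, 2, 7]
XOR 0 with 1: 0 XOR 1 = 1
XOR 1 with 2: 1 XOR 2 = 3
XOR 3 with 7: 3 XOR 7 = 4
Nim-value = 4

4


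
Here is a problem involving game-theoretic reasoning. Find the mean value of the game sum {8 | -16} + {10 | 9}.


G1 = {8 | -16}, G2 = {10 | 9}
Each is a switch {a | b} with numbers a > b; its mean value is (a + b)/2, and mean value is additive over game sums: m(G1 + G2) = m(G1) + m(G2).
Mean of G1 = (8 + (-16))/2 = -8/2 = -4
Mean of G2 = (10 + (9))/2 = 19/2 = 19/2
Mean of G1 + G2 = -4 + 19/2 = 11/2

11/2


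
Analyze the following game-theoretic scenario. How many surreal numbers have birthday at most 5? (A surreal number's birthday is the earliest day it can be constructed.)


Day 0: {|} = 0 is born. Count = 1.
Day n: the number of surreal numbers born by day n is 2^(n+1) - 1.
By day 0: 2^1 - 1 = 1
By day 1: 2^2 - 1 = 3
By day 2: 2^3 - 1 = 7
By day 3: 2^4 - 1 = 15
By day 4: 2^5 - 1 = 31
By day 5: 2^6 - 1 = 63
By day 5: 63 surreal numbers.

63


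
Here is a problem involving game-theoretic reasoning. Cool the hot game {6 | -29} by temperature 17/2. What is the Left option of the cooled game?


Original game: {6 | -29} (a switch {a | b} with a > b).
Cooling by t (for t below the temperature (a - b)/2 = 35/2) taxes each move by t: {a | b} cooled by t is {a - t | b + t}.
Cooling amount: t = 17/2
Cooled Left option: 6 - 17/2 = -5/2
Cooled Right option: -29 + 17/2 = -41/2
Cooled game: {-5/2 | -41/2}
Left option = -5/2

-5/2


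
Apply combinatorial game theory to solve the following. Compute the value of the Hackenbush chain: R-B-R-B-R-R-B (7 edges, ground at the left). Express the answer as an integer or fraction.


Edges (from ground): R-B-R-B-R-R-B
By Berlekamp's sign-expansion rule, a Blue-Red Hackenbush stalk has the value of the surreal number whose sign sequence is the edge sequence with B -> + and R -> -.
Sign sequence: -+-+--+
Trace the sign expansion in the surreal number tree, starting from 0:
Edge 1: R (sign -) -> bounds (-inf, 0), value = -1
Edge 2: B (sign +) -> bounds (-1, 0), value = -1/2
Edge 3: R (sign -) -> bounds (-1, -1/2), value = -3/4
Edge 4: B (sign +) -> bounds (-3/4, -1/2), value = -5/8
Edge 5: R (sign -) -> bounds (-3/4, -5/8), value = -11/16
Edge 6: R (sign -) -> bounds (-3/4, -11/16), value = -23/32
Edge 7: B (sign +) -> bounds (-23/32, -11/16), value = -45/64
Game value = -45/64

-45/64


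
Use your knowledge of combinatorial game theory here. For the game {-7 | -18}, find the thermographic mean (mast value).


Game = {-7 | -18}, a switch {a | b} with numbers a > b.
Its thermograph has left wall a - t and right wall b + t, which meet at t = (a - b)/2, where both equal (a + b)/2. So the mast (mean value) is at (a + b)/2.
Mean = (-7 + (-18))/2 = -25/2 = -25/2

-25/2


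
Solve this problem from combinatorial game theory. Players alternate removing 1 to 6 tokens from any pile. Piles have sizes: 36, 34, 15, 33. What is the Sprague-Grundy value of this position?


Subtraction set: {1, 2, 3, 4, 5, 6}
For this subtraction set, G(n) = n mod 7 (period = max + 1 = 7).
Pile 1 (size 36): G(36) = 36 mod 7 = 1
Pile 2 (size 34): G(34) = 34 mod 7 = 6
Pile 3 (size 15): G(15) = 15 mod 7 = 1
Pile 4 (size 33): G(33) = 33 mod 7 = 5
Total Grundy value = XOR of all: 1 XOR 6 XOR 1 XOR 5 = 3

3


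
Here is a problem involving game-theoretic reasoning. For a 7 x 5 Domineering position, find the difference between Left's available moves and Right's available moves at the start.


Board is 7 x 5 (rows x cols).
Left (vertical) placements: (rows-1) * cols = 6 * 5 = 30
Right (horizontal) placements: rows * (cols-1) = 7 * 4 = 28
Advantage = Left - Right = 30 - 28 = 2

2
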